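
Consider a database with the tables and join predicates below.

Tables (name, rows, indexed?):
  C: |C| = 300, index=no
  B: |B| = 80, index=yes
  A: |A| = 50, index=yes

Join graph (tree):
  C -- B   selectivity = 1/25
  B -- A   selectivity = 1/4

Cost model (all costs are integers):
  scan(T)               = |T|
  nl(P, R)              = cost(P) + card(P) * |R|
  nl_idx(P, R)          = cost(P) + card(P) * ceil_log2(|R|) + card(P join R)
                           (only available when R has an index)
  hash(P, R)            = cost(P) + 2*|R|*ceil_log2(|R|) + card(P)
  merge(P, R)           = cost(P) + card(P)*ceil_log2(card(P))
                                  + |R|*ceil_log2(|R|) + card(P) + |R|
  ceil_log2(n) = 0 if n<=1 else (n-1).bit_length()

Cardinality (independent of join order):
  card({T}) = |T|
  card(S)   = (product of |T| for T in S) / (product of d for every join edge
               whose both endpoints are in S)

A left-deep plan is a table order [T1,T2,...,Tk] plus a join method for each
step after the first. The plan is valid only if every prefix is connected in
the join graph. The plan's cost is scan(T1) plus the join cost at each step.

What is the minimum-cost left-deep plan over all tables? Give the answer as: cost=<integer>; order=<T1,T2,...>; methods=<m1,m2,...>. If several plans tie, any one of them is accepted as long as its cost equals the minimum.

cost=3280; order=C,B,A; methods=hash,hash

Selinger DP (subsets sized 1..n):
  {C}: scan cost=300, card=300
  {B}: scan cost=80, card=80
  {A}: scan cost=50, card=50
  {BC}: card=960; try (B,hash)→1720, (B,nl_idx)→3360, (C,merge)→3720, (B,merge)→3940, (C,hash)→5560, (C,nl)→24080 …(+1); best=1720 via (B,hash)
  {AB}: card=1000; try (A,hash)→760, (B,merge)→1040, (A,merge)→1070, (B,hash)→1220, (B,nl_idx)→1400, (A,nl_idx)→1560 …(+2); best=760 via (A,hash)
  {ABC}: card=12000; try (A,hash)→3280, (C,hash)→7160, (A,merge)→12630, (C,merge)→14760, (A,nl_idx)→19480, (A,nl)→49720 …(+1); best=3280 via (A,hash)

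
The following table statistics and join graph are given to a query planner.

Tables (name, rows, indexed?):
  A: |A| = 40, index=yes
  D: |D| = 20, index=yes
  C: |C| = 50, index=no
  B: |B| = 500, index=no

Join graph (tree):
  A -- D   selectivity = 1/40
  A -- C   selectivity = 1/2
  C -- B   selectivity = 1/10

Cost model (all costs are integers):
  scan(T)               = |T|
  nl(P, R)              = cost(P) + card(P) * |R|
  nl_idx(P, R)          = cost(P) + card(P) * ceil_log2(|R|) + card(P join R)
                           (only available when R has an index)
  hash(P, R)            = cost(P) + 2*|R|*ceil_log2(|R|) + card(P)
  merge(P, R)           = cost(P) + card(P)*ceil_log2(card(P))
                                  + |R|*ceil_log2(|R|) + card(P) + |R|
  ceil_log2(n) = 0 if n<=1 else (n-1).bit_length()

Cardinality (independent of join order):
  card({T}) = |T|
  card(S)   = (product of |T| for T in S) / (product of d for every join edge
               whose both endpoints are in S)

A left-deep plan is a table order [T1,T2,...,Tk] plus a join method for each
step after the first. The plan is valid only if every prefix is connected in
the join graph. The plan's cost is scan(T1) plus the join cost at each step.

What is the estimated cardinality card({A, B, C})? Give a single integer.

Tables in S: A(40), B(500), C(50)
Edges inside S: A-C(d=2), C-B(d=10)
numerator = 40 * 500 * 50 = 1000000
denominator = 2 * 10 = 20
card(S) = 1000000 / 20 = 50000

50000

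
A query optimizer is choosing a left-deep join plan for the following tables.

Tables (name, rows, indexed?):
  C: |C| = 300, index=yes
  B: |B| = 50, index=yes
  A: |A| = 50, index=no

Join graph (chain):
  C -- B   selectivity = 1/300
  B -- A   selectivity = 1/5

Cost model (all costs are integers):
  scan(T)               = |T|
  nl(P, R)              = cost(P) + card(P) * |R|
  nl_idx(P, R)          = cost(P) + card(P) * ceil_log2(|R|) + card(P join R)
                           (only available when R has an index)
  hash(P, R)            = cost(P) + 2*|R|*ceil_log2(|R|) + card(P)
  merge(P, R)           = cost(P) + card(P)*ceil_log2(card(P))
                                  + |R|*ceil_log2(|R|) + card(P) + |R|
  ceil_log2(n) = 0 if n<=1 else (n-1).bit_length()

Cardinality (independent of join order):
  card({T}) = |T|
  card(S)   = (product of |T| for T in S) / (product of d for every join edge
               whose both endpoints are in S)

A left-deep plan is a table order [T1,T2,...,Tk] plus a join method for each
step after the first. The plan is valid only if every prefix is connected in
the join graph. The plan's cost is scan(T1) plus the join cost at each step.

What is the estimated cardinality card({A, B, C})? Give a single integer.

500

Tables in S: A(50), B(50), C(300)
Edges inside S: C-B(d=300), B-A(d=5)
numerator = 50 * 50 * 300 = 750000
denominator = 300 * 5 = 1500
card(S) = 750000 / 1500 = 500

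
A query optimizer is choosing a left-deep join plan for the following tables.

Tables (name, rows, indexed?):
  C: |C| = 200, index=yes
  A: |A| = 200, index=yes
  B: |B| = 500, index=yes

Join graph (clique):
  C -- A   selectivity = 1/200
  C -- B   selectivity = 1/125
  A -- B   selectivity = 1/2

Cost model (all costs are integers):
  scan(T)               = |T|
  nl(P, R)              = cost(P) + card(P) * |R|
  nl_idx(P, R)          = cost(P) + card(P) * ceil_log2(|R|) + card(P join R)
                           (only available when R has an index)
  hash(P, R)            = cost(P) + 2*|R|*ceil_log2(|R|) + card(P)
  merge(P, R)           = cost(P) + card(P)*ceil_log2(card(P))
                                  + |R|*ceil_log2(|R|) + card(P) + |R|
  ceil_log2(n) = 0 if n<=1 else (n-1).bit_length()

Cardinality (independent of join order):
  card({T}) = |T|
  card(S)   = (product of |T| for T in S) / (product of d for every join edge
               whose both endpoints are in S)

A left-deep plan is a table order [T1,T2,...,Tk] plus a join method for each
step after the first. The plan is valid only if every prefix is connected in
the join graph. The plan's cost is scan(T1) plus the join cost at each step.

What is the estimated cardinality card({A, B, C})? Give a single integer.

Tables in S: A(200), B(500), C(200)
Edges inside S: C-A(d=200), C-B(d=125), A-B(d=2)
numerator = 200 * 500 * 200 = 20000000
denominator = 200 * 125 * 2 = 50000
card(S) = 20000000 / 50000 = 400

400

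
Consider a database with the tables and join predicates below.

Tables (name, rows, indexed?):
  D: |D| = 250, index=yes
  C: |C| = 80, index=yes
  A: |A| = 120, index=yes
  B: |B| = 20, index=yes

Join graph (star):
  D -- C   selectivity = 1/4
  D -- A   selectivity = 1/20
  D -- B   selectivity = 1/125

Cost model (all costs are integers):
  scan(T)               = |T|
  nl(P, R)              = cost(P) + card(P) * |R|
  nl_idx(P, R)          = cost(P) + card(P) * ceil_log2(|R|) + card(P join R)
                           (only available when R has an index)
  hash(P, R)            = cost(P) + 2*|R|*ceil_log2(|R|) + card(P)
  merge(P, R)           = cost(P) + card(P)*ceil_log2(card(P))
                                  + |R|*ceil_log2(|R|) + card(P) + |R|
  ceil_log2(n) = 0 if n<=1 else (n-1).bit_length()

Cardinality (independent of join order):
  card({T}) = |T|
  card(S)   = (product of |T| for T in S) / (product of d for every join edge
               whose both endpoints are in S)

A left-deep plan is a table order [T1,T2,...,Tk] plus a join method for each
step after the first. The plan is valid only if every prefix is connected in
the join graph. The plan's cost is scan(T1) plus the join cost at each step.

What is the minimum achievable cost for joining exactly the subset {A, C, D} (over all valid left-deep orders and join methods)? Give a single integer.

Selinger DP over subsets of {A,C,D}:
  {D}: scan cost=250, card=250
  {C}: scan cost=80, card=80
  {A}: scan cost=120, card=120
  {CD}: card=5000; try (C,hash)→1620, (D,merge)→2970, (C,merge)→3140, (D,hash)→4160, (D,nl_idx)→5720, (C,nl_idx)→7000 …(+2); best=1620 via (C,hash)
  {AD}: card=1500; try (A,hash)→2180, (D,nl_idx)→2580, (D,merge)→3330, (A,merge)→3460, (A,nl_idx)→3500, (D,hash)→4240 …(+2); best=2180 via (A,hash)
  {ACD}: card=30000; try (C,hash)→4800, (A,hash)→8300, (C,merge)→20820, (C,nl_idx)→42680, (A,nl_idx)→66620, (A,merge)→72580 …(+2); best=4800 via (C,hash)

4800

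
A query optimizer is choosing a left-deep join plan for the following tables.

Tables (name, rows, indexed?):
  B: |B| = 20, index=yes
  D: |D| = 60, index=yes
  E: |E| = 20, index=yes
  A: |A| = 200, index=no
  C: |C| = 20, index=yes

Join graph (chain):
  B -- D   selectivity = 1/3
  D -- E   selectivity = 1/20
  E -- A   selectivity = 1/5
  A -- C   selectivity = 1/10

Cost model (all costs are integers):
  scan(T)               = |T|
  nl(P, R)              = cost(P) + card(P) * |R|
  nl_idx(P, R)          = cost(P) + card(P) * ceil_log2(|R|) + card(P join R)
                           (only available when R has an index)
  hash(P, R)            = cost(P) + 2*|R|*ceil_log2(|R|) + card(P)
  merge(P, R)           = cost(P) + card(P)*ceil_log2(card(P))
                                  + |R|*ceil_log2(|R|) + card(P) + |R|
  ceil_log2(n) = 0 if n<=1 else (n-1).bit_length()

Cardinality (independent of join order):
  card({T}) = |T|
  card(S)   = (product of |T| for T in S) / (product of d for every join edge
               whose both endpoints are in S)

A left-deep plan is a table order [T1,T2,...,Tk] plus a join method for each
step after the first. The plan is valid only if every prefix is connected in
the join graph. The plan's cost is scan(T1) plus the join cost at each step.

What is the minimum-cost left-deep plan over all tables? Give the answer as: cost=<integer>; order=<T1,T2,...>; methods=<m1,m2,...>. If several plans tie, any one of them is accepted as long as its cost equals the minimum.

Selinger DP (subsets sized 1..n):
  {B}: scan cost=20, card=20
  {D}: scan cost=60, card=60
  {E}: scan cost=20, card=20
  {A}: scan cost=200, card=200
  {C}: scan cost=20, card=20
  {BD}: card=400; try (B,hash)→320, (D,nl_idx)→540, (D,merge)→560, (B,merge)→600, (D,hash)→760, (B,nl_idx)→760 …(+2); best=320 via (B,hash)
  {DE}: card=60; try (D,nl_idx)→200, (E,hash)→320, (E,nl_idx)→420, (D,merge)→560, (E,merge)→600, (D,hash)→760 …(+2); best=200 via (D,nl_idx)
  {AE}: card=800; try (E,hash)→600, (A,merge)→1940, (E,nl_idx)→2000, (E,merge)→2120, (A,hash)→3240, (A,nl)→4020 …(+1); best=600 via (E,hash)
  {AC}: card=400; try (C,hash)→600, (C,nl_idx)→1600, (A,merge)→1940, (C,merge)→2120, (A,hash)→3240, (A,nl)→4020 …(+1); best=600 via (C,hash)
  {BDE}: card=400; try (B,hash)→460, (B,merge)→740, (B,nl_idx)→900, (E,hash)→920, (B,nl)→1400, (E,nl_idx)→2720 …(+2); best=460 via (B,hash)
  {ADE}: card=2400; try (D,hash)→2120, (A,merge)→2420, (A,hash)→3460, (D,nl_idx)→7800, (D,merge)→9820, (A,nl)→12200 …(+1); best=2120 via (D,hash)
  {ACE}: card=1600; try (E,hash)→1200, (C,hash)→1600, (E,nl_idx)→4200, (E,merge)→4720, (C,nl_idx)→6200, (E,nl)→8600 …(+2); best=1200 via (E,hash)
  {ABDE}: card=16000; try (A,hash)→4060, (B,hash)→4720, (A,merge)→6260, (B,nl_idx)→30120, (B,merge)→33440, (B,nl)→50120 …(+1); best=4060 via (A,hash)
  {ACDE}: card=4800; try (D,hash)→3520, (C,hash)→4720, (D,nl_idx)→15600, (C,nl_idx)→18920, (D,merge)→20820, (C,merge)→33440 …(+2); best=3520 via (D,hash)
  {ABCDE}: card=32000; try (B,hash)→8520, (C,hash)→20260, (B,nl_idx)→59520, (B,merge)→70840, (B,nl)→99520, (C,nl_idx)→116060 …(+2); best=8520 via (B,hash)

cost=8520; order=A,C,E,D,B; methods=hash,hash,hash,hash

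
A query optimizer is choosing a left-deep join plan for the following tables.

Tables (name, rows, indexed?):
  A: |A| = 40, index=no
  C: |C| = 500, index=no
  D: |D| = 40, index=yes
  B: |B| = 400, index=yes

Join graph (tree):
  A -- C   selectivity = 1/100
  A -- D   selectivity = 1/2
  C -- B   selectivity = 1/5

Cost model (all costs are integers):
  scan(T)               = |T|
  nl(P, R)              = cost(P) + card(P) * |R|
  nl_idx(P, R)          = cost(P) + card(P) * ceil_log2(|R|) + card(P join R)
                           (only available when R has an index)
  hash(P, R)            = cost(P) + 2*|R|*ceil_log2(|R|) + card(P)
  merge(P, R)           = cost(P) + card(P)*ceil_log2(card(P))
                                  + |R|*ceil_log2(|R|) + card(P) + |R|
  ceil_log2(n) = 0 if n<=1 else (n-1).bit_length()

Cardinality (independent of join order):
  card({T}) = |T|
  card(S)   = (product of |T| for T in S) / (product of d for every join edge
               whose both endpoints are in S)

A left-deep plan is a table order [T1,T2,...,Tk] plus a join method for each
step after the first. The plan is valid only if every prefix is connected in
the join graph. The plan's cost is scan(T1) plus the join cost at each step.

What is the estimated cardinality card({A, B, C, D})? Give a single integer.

320000

Tables in S: A(40), B(400), C(500), D(40)
Edges inside S: A-C(d=100), A-D(d=2), C-B(d=5)
numerator = 40 * 400 * 500 * 40 = 320000000
denominator = 100 * 2 * 5 = 1000
card(S) = 320000000 / 1000 = 320000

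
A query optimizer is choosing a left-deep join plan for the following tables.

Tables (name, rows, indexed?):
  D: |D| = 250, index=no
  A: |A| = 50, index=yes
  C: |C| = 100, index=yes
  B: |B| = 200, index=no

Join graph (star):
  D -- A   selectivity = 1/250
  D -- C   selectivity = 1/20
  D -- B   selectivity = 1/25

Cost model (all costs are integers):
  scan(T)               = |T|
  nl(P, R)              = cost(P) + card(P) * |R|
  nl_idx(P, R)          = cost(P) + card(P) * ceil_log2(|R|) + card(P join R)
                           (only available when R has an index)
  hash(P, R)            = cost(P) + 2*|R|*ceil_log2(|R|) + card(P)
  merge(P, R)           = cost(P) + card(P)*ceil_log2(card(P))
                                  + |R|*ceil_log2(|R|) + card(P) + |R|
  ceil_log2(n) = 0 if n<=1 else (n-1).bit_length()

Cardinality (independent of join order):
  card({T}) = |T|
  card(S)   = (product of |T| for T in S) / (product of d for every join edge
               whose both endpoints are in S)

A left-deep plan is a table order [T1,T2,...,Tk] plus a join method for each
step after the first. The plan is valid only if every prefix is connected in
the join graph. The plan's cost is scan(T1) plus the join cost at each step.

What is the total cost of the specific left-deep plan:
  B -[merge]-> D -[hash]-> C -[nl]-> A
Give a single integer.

507650

step 1: scan B: cost=200, card=200
step 2: join D via merge
    card(P join D) = 200*250/(25) = 2000
    cost = 200 + 200*8 + 250*8 + 200 + 250 = 4250
step 3: join C via hash
    card(P join C) = 2000*100/(20) = 10000
    cost = 4250 + 2*100*7 + 2000 = 7650
step 4: join A via nl
    card(P join A) = 10000*50/(250) = 2000
    cost = 7650 + 10000*50 = 507650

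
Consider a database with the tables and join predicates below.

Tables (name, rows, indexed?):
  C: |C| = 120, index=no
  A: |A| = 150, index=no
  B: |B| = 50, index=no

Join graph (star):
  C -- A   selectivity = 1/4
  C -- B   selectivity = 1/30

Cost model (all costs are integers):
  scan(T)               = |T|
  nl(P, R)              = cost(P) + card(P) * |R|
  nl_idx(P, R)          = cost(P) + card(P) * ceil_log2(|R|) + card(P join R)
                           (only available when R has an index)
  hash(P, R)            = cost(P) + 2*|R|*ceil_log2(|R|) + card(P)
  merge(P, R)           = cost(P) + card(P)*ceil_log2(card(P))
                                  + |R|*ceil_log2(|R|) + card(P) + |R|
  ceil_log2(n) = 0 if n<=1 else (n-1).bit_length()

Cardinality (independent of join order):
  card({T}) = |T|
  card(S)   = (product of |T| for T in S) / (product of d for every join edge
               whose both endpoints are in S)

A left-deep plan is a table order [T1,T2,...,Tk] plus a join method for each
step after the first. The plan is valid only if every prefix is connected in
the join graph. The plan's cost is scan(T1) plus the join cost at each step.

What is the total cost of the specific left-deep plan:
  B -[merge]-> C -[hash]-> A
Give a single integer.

step 1: scan B: cost=50, card=50
step 2: join C via merge
    card(P join C) = 50*120/(30) = 200
    cost = 50 + 50*6 + 120*7 + 50 + 120 = 1360
step 3: join A via hash
    card(P join A) = 200*150/(4) = 7500
    cost = 1360 + 2*150*8 + 200 = 3960

3960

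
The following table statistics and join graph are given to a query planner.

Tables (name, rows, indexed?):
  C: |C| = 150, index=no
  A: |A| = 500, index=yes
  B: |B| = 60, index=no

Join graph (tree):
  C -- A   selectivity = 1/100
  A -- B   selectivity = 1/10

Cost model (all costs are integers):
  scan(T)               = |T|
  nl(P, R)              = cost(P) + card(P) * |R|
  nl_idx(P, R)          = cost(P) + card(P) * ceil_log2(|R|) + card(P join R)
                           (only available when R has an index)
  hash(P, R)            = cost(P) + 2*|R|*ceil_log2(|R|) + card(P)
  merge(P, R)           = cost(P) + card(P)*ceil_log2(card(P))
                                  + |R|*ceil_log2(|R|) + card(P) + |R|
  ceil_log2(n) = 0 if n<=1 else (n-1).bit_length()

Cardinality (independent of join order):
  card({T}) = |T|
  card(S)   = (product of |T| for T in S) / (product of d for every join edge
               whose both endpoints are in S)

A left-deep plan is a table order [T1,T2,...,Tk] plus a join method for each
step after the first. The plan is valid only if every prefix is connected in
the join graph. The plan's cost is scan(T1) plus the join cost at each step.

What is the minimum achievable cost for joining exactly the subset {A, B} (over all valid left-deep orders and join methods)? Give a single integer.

Selinger DP over subsets of {A,B}:
  {A}: scan cost=500, card=500
  {B}: scan cost=60, card=60
  {AB}: card=3000; try (B,hash)→1720, (A,nl_idx)→3600, (A,merge)→5480, (B,merge)→5920, (A,hash)→9120, (A,nl)→30060 …(+1); best=1720 via (B,hash)

1720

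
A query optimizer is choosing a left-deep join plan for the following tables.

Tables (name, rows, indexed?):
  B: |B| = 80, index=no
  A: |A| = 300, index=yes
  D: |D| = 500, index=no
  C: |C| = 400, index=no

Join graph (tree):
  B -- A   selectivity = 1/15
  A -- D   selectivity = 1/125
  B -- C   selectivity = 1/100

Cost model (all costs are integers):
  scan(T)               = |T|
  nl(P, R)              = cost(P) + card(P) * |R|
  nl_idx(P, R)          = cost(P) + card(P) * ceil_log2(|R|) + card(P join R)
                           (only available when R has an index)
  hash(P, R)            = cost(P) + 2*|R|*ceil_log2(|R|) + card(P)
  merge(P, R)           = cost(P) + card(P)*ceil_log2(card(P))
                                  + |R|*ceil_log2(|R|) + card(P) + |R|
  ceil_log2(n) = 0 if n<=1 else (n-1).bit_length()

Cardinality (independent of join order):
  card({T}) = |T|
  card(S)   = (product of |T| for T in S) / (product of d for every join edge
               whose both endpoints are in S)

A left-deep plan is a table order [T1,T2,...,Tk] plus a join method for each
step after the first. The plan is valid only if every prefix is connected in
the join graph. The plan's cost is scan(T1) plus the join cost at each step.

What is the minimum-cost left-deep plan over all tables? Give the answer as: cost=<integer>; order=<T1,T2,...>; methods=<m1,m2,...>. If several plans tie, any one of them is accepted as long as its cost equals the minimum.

cost=22120; order=D,A,B,C; methods=nl_idx,hash,hash

Selinger DP (subsets sized 1..n):
  {B}: scan cost=80, card=80
  {A}: scan cost=300, card=300
  {D}: scan cost=500, card=500
  {C}: scan cost=400, card=400
  {AB}: card=1600; try (B,hash)→1720, (A,nl_idx)→2400, (A,merge)→3720, (B,merge)→3940, (A,hash)→5560, (A,nl)→24080 …(+1); best=1720 via (B,hash)
  {BC}: card=320; try (B,hash)→1920, (C,merge)→4720, (B,merge)→5040, (C,hash)→7360, (C,nl)→32080, (B,nl)→32400; best=1920 via (B,hash)
  {AD}: card=1200; try (A,nl_idx)→6200, (A,hash)→6400, (D,merge)→8300, (A,merge)→8500, (D,hash)→9600, (D,nl)→150300 …(+1); best=6200 via (A,nl_idx)
  {ABD}: card=6400; try (B,hash)→8520, (D,hash)→12320, (B,merge)→21240, (D,merge)→25920, (B,nl)→102200, (D,nl)→801720; best=8520 via (B,hash)
  {ABC}: card=6400; try (A,hash)→7640, (A,merge)→8120, (C,hash)→10520, (A,nl_idx)→11200, (C,merge)→24920, (A,nl)→97920 …(+1); best=7640 via (A,hash)
  {ABCD}: card=25600; try (C,hash)→22120, (D,hash)→23040, (C,merge)→102120, (D,merge)→102240, (C,nl)→2568520, (D,nl)→3207640; best=22120 via (C,hash)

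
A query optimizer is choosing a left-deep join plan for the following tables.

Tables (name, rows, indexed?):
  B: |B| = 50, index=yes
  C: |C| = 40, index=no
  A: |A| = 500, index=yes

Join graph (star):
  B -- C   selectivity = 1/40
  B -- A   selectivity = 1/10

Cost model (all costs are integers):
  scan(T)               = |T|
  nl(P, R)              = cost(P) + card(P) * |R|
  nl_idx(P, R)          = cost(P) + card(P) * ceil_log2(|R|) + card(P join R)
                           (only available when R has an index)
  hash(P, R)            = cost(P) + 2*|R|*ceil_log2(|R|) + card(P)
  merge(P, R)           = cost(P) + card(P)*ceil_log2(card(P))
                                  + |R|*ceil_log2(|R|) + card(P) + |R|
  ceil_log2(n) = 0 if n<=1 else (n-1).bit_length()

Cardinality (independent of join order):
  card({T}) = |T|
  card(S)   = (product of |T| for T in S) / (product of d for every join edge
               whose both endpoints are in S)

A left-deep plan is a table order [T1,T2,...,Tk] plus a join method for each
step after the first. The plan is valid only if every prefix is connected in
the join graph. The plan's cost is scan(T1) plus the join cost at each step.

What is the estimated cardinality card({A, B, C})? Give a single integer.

2500

Tables in S: A(500), B(50), C(40)
Edges inside S: B-C(d=40), B-A(d=10)
numerator = 500 * 50 * 40 = 1000000
denominator = 40 * 10 = 400
card(S) = 1000000 / 400 = 2500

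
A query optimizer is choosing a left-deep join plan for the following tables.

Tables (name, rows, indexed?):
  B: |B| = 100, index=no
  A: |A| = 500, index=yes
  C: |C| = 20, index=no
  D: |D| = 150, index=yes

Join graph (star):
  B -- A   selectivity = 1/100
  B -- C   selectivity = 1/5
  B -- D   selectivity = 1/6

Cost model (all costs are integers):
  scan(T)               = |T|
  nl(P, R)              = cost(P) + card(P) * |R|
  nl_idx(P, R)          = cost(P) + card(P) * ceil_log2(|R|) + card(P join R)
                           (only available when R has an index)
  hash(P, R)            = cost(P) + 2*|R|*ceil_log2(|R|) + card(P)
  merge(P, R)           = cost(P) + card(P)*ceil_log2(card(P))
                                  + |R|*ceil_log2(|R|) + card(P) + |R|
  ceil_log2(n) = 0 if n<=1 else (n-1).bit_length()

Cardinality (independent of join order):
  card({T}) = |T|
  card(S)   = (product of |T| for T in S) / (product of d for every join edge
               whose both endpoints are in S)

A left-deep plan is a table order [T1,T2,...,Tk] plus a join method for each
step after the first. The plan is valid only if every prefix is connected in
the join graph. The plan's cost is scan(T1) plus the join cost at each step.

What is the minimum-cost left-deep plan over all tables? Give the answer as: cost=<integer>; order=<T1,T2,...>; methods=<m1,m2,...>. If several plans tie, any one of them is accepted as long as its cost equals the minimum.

Selinger DP (subsets sized 1..n):
  {B}: scan cost=100, card=100
  {A}: scan cost=500, card=500
  {C}: scan cost=20, card=20
  {D}: scan cost=150, card=150
  {AB}: card=500; try (A,nl_idx)→1500, (B,hash)→2400, (A,merge)→5900, (B,merge)→6300, (A,hash)→9200, (A,nl)→50100 …(+1); best=1500 via (A,nl_idx)
  {BC}: card=400; try (C,hash)→400, (B,merge)→940, (C,merge)→1020, (B,hash)→1440, (B,nl)→2020, (C,nl)→2100; best=400 via (C,hash)
  {BD}: card=2500; try (B,hash)→1700, (D,merge)→2250, (B,merge)→2300, (D,hash)→2600, (D,nl_idx)→3400, (D,nl)→15100 …(+1); best=1700 via (B,hash)
  {ABC}: card=2000; try (C,hash)→2200, (A,nl_idx)→6000, (C,merge)→6620, (A,merge)→9400, (A,hash)→9800, (C,nl)→11500 …(+1); best=2200 via (C,hash)
  {ABD}: card=12500; try (D,hash)→4400, (D,merge)→7850, (A,hash)→13200, (D,nl_idx)→18000, (A,nl_idx)→36700, (A,merge)→39200 …(+2); best=4400 via (D,hash)
  {BCD}: card=10000; try (D,hash)→3200, (C,hash)→4400, (D,merge)→5750, (D,nl_idx)→13600, (C,merge)→34320, (C,nl)→51700 …(+1); best=3200 via (D,hash)
  {ABCD}: card=50000; try (D,hash)→6600, (C,hash)→17100, (A,hash)→22200, (D,merge)→27550, (D,nl_idx)→68200, (A,nl_idx)→143200 …(+5); best=6600 via (D,hash)

cost=6600; order=B,A,C,D; methods=nl_idx,hash,hash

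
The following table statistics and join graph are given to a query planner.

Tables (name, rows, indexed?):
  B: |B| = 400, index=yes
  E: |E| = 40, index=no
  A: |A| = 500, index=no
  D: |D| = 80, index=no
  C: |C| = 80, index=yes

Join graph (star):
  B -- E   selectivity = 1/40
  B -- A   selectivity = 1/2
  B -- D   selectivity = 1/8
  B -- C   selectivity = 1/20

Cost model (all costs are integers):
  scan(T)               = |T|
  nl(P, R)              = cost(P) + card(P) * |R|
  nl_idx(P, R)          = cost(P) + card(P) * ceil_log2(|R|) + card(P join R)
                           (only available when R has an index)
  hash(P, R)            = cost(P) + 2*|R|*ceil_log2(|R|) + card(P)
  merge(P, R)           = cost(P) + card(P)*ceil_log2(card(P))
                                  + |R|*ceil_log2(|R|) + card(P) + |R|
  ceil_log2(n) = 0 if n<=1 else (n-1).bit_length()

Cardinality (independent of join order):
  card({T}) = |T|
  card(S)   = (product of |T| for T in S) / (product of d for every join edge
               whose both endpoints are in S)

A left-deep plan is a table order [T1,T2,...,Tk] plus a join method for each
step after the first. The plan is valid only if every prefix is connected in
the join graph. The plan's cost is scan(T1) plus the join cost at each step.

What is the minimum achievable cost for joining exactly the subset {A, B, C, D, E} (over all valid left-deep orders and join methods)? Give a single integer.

Selinger DP over subsets of {A,B,C,D,E}:
  {B}: scan cost=400, card=400
  {E}: scan cost=40, card=40
  {A}: scan cost=500, card=500
  {D}: scan cost=80, card=80
  {C}: scan cost=80, card=80
  {BE}: card=400; try (B,nl_idx)→800, (E,hash)→1280, (B,merge)→4320, (E,merge)→4680, (B,hash)→7280, (B,nl)→16040 …(+1); best=800 via (B,nl_idx)
  {AB}: card=100000; try (B,hash)→8200, (A,merge)→9400, (B,merge)→9500, (A,hash)→9800, (B,nl_idx)→105000, (A,nl)→200400 …(+1); best=8200 via (B,hash)
  {BD}: card=4000; try (D,hash)→1920, (B,merge)→4720, (B,nl_idx)→4800, (D,merge)→5040, (B,hash)→7360, (B,nl)→32080 …(+1); best=1920 via (D,hash)
  {BC}: card=1600; try (C,hash)→1920, (B,nl_idx)→2400, (B,merge)→4720, (C,nl_idx)→4800, (C,merge)→5040, (B,hash)→7360 …(+2); best=1920 via (C,hash)
  {ABE}: card=100000; try (A,merge)→9800, (A,hash)→10200, (E,hash)→108680, (A,nl)→200800, (E,merge)→1808480, (E,nl)→4008200; best=9800 via (A,merge)
  {BDE}: card=4000; try (D,hash)→2320, (D,merge)→5440, (E,hash)→6400, (D,nl)→32800, (E,merge)→54200, (E,nl)→161920; best=2320 via (D,hash)
  {BCE}: card=1600; try (C,hash)→2320, (E,hash)→4000, (C,nl_idx)→5200, (C,merge)→5440, (E,merge)→21400, (C,nl)→32800 …(+1); best=2320 via (C,hash)
  {ABD}: card=1000000; try (A,hash)→14920, (A,merge)→58920, (D,hash)→109320, (D,merge)→1808840, (A,nl)→2001920, (D,nl)→8008200; best=14920 via (A,hash)
  {ABC}: card=400000; try (A,hash)→12520, (A,merge)→26120, (C,hash)→109320, (A,nl)→801920, (C,nl_idx)→1108200, (C,merge)→1808840 …(+1); best=12520 via (A,hash)
  {BCD}: card=16000; try (D,hash)→4640, (C,hash)→7040, (D,merge)→21760, (C,nl_idx)→45920, (C,merge)→54560, (D,nl)→129920 …(+1); best=4640 via (D,hash)
  {ABDE}: card=1000000; try (A,hash)→15320, (A,merge)→59320, (D,hash)→110920, (E,hash)→1015400, (D,merge)→1810440, (A,nl)→2002320 …(+3); best=15320 via (A,hash)
  {ABCE}: card=400000; try (A,hash)→12920, (A,merge)→26520, (C,hash)→110920, (E,hash)→413000, (A,nl)→802320, (C,nl_idx)→1109800 …(+4); best=12920 via (A,hash)
  {BCDE}: card=16000; try (D,hash)→5040, (C,hash)→7440, (E,hash)→21120, (D,merge)→22160, (C,nl_idx)→46320, (C,merge)→54960 …(+4); best=5040 via (D,hash)
  {ABCD}: card=4000000; try (A,hash)→29640, (A,merge)→249640, (D,hash)→413640, (C,hash)→1016040, (A,nl)→8004640, (D,merge)→8013160 …(+4); best=29640 via (A,hash)
  {ABCDE}: card=4000000; try (A,hash)→30040, (A,merge)→250040, (D,hash)→414040, (C,hash)→1016440, (E,hash)→4030120, (A,nl)→8005040 …(+7); best=30040 via (A,hash)

30040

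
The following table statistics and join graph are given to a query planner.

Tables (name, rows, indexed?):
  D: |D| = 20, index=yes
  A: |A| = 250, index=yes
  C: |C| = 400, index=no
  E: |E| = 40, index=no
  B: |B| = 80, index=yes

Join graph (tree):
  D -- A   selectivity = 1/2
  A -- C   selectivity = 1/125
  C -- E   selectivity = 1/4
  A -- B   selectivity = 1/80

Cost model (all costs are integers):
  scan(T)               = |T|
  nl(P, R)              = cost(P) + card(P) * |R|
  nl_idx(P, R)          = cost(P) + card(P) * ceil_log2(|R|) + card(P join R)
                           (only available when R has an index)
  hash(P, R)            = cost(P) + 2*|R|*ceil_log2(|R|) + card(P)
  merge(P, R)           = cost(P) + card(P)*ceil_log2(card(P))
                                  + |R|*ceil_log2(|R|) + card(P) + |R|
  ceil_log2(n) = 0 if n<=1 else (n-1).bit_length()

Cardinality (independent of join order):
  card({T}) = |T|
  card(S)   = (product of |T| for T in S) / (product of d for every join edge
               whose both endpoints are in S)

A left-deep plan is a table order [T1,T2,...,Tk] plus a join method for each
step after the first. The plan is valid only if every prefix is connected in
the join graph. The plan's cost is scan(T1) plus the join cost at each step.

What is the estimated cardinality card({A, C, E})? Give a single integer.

8000

Tables in S: A(250), C(400), E(40)
Edges inside S: A-C(d=125), C-E(d=4)
numerator = 250 * 400 * 40 = 4000000
denominator = 125 * 4 = 500
card(S) = 4000000 / 500 = 8000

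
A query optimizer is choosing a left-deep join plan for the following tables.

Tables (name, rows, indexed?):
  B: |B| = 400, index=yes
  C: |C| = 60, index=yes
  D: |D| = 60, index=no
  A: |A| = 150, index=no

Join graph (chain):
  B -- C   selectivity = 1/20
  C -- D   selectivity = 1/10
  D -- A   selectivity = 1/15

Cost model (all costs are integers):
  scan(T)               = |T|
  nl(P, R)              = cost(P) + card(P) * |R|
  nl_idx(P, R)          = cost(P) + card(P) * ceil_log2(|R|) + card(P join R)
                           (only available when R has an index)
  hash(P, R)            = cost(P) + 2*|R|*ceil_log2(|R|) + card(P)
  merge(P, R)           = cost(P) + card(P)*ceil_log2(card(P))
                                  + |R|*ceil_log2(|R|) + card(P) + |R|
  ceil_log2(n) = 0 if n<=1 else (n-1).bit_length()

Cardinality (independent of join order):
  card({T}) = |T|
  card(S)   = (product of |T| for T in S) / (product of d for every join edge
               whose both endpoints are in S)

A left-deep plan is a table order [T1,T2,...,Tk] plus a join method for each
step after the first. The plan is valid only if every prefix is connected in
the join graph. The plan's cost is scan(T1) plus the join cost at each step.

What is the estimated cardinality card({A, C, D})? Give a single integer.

Tables in S: A(150), C(60), D(60)
Edges inside S: C-D(d=10), D-A(d=15)
numerator = 150 * 60 * 60 = 540000
denominator = 10 * 15 = 150
card(S) = 540000 / 150 = 3600

3600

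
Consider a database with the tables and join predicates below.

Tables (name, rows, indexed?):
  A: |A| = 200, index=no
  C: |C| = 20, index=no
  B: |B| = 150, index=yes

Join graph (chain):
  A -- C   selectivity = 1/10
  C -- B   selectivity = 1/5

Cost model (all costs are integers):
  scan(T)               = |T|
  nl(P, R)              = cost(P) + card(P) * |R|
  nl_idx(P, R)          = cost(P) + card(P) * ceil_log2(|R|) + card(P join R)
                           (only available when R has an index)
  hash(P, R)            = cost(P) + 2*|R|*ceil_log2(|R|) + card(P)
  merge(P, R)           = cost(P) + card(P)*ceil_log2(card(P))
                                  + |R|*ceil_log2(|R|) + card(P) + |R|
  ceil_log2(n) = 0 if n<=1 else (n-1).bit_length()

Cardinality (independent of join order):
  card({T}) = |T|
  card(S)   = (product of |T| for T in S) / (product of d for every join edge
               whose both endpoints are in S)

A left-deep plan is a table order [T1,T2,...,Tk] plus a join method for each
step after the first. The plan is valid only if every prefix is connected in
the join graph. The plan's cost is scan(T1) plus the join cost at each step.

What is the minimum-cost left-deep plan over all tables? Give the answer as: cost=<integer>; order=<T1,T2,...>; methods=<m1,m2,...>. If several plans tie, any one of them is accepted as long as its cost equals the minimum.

Selinger DP (subsets sized 1..n):
  {A}: scan cost=200, card=200
  {C}: scan cost=20, card=20
  {B}: scan cost=150, card=150
  {AC}: card=400; try (C,hash)→600, (A,merge)→1940, (C,merge)→2120, (A,hash)→3240, (A,nl)→4020, (C,nl)→4200; best=600 via (C,hash)
  {BC}: card=600; try (C,hash)→500, (B,nl_idx)→780, (B,merge)→1490, (C,merge)→1620, (B,hash)→2440, (B,nl)→3020 …(+1); best=500 via (C,hash)
  {ABC}: card=12000; try (B,hash)→3400, (A,hash)→4300, (B,merge)→5950, (A,merge)→8900, (B,nl_idx)→15800, (B,nl)→60600 …(+1); best=3400 via (B,hash)

cost=3400; order=A,C,B; methods=hash,hash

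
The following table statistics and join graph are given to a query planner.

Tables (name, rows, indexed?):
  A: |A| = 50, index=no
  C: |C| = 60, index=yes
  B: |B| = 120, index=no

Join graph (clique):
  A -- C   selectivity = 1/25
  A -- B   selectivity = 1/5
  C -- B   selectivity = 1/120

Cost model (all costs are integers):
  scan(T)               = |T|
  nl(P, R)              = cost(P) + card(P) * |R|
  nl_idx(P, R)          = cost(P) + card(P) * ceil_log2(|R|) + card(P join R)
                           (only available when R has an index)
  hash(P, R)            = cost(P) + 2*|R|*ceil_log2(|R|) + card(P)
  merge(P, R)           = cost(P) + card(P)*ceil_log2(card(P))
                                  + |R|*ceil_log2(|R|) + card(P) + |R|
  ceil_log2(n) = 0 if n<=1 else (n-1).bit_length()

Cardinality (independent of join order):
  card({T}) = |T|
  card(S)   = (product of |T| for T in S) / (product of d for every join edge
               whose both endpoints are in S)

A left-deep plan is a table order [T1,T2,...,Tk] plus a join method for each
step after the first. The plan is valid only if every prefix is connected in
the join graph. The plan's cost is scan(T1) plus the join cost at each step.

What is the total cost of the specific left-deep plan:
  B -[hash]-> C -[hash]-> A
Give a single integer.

step 1: scan B: cost=120, card=120
step 2: join C via hash
    card(P join C) = 120*60/(120) = 60
    cost = 120 + 2*60*6 + 120 = 960
step 3: join A via hash
    card(P join A) = 60*50/(25*5) = 24
    cost = 960 + 2*50*6 + 60 = 1620

1620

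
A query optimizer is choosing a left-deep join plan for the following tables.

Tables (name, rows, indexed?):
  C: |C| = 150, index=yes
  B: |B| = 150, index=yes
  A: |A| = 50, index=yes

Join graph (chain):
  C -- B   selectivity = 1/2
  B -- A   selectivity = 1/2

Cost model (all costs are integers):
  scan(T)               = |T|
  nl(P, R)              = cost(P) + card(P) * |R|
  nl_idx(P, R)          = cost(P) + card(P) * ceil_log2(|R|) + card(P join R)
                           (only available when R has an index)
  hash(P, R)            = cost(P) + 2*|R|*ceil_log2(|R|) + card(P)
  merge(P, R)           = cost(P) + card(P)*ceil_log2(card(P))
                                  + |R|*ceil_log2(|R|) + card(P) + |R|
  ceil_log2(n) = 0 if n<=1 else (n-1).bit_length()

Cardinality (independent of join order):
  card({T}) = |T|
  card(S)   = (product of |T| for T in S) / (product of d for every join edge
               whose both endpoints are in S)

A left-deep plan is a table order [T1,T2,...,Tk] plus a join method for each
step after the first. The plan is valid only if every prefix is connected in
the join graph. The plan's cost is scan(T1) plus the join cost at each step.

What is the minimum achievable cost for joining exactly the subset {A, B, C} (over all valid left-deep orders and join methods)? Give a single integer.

7050

Selinger DP over subsets of {A,B,C}:
  {C}: scan cost=150, card=150
  {B}: scan cost=150, card=150
  {A}: scan cost=50, card=50
  {BC}: card=11250; try (C,hash)→2700, (B,hash)→2700, (C,merge)→2850, (B,merge)→2850, (C,nl_idx)→12600, (B,nl_idx)→12600 …(+2); best=2700 via (C,hash)
  {AB}: card=3750; try (A,hash)→900, (B,merge)→1750, (A,merge)→1850, (B,hash)→2500, (B,nl_idx)→4200, (A,nl_idx)→4800 …(+2); best=900 via (A,hash)
  {ABC}: card=281250; try (C,hash)→7050, (A,hash)→14550, (C,merge)→51000, (A,merge)→171800, (C,nl_idx)→312150, (A,nl_idx)→351450 …(+2); best=7050 via (C,hash)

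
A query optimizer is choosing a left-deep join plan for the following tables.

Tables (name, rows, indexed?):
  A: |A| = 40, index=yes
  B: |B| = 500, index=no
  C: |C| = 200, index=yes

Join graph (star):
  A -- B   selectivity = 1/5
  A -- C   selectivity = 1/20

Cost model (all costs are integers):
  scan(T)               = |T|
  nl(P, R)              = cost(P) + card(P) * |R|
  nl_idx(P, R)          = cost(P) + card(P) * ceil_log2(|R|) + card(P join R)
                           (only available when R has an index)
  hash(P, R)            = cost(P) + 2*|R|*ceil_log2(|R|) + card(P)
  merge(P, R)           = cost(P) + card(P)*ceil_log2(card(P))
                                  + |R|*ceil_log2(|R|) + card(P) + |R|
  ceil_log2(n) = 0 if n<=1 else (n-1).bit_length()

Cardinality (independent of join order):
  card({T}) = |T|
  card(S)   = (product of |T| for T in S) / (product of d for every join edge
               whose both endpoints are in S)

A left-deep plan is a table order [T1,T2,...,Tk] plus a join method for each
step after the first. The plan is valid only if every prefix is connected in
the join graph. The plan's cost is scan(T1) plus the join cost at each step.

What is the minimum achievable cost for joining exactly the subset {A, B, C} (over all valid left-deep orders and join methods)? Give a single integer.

8680

Selinger DP over subsets of {A,B,C}:
  {A}: scan cost=40, card=40
  {B}: scan cost=500, card=500
  {C}: scan cost=200, card=200
  {AB}: card=4000; try (A,hash)→1480, (B,merge)→5320, (A,merge)→5780, (A,nl_idx)→7500, (B,hash)→9080, (B,nl)→20040 …(+1); best=1480 via (A,hash)
  {AC}: card=400; try (C,nl_idx)→760, (A,hash)→880, (A,nl_idx)→1800, (C,merge)→2120, (A,merge)→2280, (C,hash)→3280 …(+2); best=760 via (C,nl_idx)
  {ABC}: card=40000; try (C,hash)→8680, (B,merge)→9760, (B,hash)→10160, (C,merge)→55280, (C,nl_idx)→73480, (B,nl)→200760 …(+1); best=8680 via (C,hash)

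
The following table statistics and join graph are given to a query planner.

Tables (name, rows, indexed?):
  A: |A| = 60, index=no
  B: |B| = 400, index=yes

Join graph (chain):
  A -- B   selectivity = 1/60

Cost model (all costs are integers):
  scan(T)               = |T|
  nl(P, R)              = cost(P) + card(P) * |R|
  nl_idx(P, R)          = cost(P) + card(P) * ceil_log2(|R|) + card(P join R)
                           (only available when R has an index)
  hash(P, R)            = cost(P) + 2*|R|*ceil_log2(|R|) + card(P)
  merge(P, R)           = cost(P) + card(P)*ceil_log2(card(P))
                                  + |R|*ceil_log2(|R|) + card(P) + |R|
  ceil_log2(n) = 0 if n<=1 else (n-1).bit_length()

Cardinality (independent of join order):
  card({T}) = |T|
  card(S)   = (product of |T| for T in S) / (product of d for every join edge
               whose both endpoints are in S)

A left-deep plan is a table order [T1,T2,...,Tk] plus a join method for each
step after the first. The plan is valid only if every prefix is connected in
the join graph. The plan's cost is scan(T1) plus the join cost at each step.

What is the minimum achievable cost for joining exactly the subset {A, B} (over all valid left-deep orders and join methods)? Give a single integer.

Selinger DP over subsets of {A,B}:
  {A}: scan cost=60, card=60
  {B}: scan cost=400, card=400
  {AB}: card=400; try (B,nl_idx)→1000, (A,hash)→1520, (B,merge)→4480, (A,merge)→4820, (B,hash)→7320, (B,nl)→24060 …(+1); best=1000 via (B,nl_idx)

1000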